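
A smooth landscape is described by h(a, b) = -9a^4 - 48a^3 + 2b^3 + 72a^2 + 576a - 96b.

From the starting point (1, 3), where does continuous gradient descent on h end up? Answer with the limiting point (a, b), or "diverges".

(-2, 4)

h is separable, so gradient descent decouples: a follows -∂h/∂a, b follows -∂h/∂b.
∂h/∂a = -36(a - 2)(a + 2)(a + 4); at a=1 this is 540, so a decreases.
∂h/∂b = 6(b - 4)(b + 4); at b=3 this is -42, so b increases.
a converges to its nearest critical value -2 (a local min of the a-part); b converges to 4. The iterate converges to (-2, 4).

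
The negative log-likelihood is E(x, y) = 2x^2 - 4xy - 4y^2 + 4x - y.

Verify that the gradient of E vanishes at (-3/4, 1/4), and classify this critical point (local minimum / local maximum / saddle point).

∇E = (4x - 4y + 4, -4x - 8y - 1); substituting (-3/4, 1/4) gives ∇E = (0, 0), so (-3/4, 1/4) is indeed a critical point.
The Hessian of E is constant: H = [[4, -4], [-4, -8]].
det(H) = 4·(-8) − (-4)² = -48.
Since det(H) < 0, H is indefinite and the critical point is a saddle point.

saddle point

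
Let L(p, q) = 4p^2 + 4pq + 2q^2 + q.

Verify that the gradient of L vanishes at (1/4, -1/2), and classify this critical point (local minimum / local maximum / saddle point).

local minimum

∇L = (8p + 4q, 4p + 4q + 1); substituting (1/4, -1/2) gives ∇L = (0, 0), so (1/4, -1/2) is indeed a critical point.
The Hessian of L is constant: H = [[8, 4], [4, 4]].
det(H) = 8·4 − 4² = 16.
det(H) > 0 and tr(H) = 12 > 0, so H is positive definite and the point is a local minimum.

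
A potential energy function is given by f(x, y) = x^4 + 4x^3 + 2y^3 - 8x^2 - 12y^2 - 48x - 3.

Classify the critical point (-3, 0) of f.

The mixed partial ∂²f/∂x∂y is 0, so the Hessian at any point is diag(f_xx, f_yy) = diag(4(3x^2 + 6x - 4), 12(y - 2)).
At (-3, 0): H = diag(20, -24).
The eigenvalues have opposite signs, so H is indefinite: a saddle point.

saddle point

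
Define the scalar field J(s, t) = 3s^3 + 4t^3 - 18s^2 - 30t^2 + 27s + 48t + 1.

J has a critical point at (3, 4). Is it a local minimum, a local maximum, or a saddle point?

local minimum

The mixed partial ∂²J/∂s∂t is 0, so the Hessian at any point is diag(J_ss, J_tt) = diag(18(s - 2), 12(2t - 5)).
At (3, 4): H = diag(18, 36).
Both eigenvalues are positive, so H is positive definite: a local minimum.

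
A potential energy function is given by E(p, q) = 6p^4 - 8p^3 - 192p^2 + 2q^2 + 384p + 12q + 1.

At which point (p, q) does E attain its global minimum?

E(p,q) separates as A(p) + B(q) + 1, so its minimum is min A + min B + 1.
A'(p) = 24(p - 4)(p - 1)(p + 4) vanishes at p ∈ {-4, 1, 4}; B'(q) = 4q + 12 vanishes at q ∈ {-3}.
Local minima of A (where A''>0): A(-4)=-2560, A(4)=-512. Local minima of B: B(-3)=-18.
So the global minimum of E is A(-4) + B(-3) + 1 = -2560 − 18 + 1 = -2577, attained at (-4, -3).

(-4, -3)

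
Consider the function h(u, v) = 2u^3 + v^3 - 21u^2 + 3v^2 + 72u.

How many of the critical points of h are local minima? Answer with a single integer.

h separates as a function of u plus a function of v, so ∇h=0 decouples.
∂h/∂u = 6(u - 4)(u - 3) = 0 at u ∈ {3, 4}; ∂h/∂v = 3v(v + 2) = 0 at v ∈ {-2, 0}.
The Hessian is diagonal: diag(h_uu, h_vv). Second derivatives: h_uu(3)=-6, h_uu(4)=6; h_vv(-2)=-6, h_vv(0)=6.
Local minima occur where both diagonal entries positive: (4, 0). Count: 1.

1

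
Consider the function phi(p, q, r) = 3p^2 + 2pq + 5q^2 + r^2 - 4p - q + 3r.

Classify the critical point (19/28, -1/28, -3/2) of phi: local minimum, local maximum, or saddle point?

The Hessian is constant: H = [[6, 2, 0], [2, 10, 0], [0, 0, 2]].
Leading principal minors: Δ₁ = 6, Δ₂ = 56, Δ₃ = 112.
All leading minors are positive, so H is positive definite: a local minimum.

local minimum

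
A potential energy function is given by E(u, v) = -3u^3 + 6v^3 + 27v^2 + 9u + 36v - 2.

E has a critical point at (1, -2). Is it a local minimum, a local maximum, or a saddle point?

local maximum

The mixed partial ∂²E/∂u∂v is 0, so the Hessian at any point is diag(E_uu, E_vv) = diag(-18u, 18(2v + 3)).
At (1, -2): H = diag(-18, -18).
Both eigenvalues are negative, so H is negative definite: a local maximum.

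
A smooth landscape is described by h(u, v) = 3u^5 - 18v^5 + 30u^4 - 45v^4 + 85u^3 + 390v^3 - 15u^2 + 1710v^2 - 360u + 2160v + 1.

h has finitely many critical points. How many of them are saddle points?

h separates as a function of u plus a function of v, so ∇h=0 decouples.
∂h/∂u = 15(u - 1)(u + 2)(u + 3)(u + 4) = 0 at u ∈ {-4, -3, -2, 1}; ∂h/∂v = -90(v - 4)(v + 1)(v + 2)(v + 3) = 0 at v ∈ {-3, -2, -1, 4}.
The Hessian is diagonal: diag(h_uu, h_vv). Second derivatives: h_uu(-4)=-150, h_uu(-3)=60, h_uu(-2)=-90, h_uu(1)=900; h_vv(-3)=1260, h_vv(-2)=-540, h_vv(-1)=900, h_vv(4)=-18900.
Saddle points occur where the two diagonal entries have opposite signs: (-4, -3), (-4, -1), (-3, -2), (-3, 4), (-2, -3), (-2, -1), (1, -2), (1, 4). Count: 8.

8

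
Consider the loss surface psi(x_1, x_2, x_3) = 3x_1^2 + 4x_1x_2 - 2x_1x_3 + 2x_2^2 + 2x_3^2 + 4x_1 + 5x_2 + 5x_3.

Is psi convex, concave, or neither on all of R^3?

convex

psi is quadratic, so its Hessian is the constant matrix H = [[6, 4, -2], [4, 4, 0], [-2, 0, 4]].
Leading principal minors: 6, 8, 16.
All positive ⇒ H ≻ 0 ⇒ convex.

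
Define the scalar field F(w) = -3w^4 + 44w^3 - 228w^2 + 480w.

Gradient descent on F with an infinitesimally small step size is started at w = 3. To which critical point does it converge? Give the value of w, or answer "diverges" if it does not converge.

F'(w) = -12(w - 5)(w - 4)(w - 2), so F'(3) = -24.
Gradient descent moves in the -F' direction, i.e. w is increasing.
The nearest critical point in that direction is w = 4, where F'' = 24 > 0 (a local minimum). The iterate converges there.

4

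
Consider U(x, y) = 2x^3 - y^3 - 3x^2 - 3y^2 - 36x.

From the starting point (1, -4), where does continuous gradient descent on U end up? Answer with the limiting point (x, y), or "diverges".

U is separable, so gradient descent decouples: x follows -∂U/∂x, y follows -∂U/∂y.
∂U/∂x = 6(x - 3)(x + 2); at x=1 this is -36, so x increases.
∂U/∂y = -3y(y + 2); at y=-4 this is -24, so y increases.
x converges to its nearest critical value 3 (a local min of the x-part); y converges to -2. The iterate converges to (3, -2).

(3, -2)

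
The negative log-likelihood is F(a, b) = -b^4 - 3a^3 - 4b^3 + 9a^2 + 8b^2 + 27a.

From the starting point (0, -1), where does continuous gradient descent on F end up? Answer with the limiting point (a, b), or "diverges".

(-1, 0)

F is separable, so gradient descent decouples: a follows -∂F/∂a, b follows -∂F/∂b.
∂F/∂a = -9(a - 3)(a + 1); at a=0 this is 27, so a decreases.
∂F/∂b = -4b(b - 1)(b + 4); at b=-1 this is -24, so b increases.
a converges to its nearest critical value -1 (a local min of the a-part); b converges to 0. The iterate converges to (-1, 0).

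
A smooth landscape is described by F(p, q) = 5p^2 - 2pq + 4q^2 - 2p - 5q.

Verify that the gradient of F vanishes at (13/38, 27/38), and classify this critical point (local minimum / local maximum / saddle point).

∇F = (10p - 2q - 2, -2p + 8q - 5); substituting (13/38, 27/38) gives ∇F = (0, 0), so (13/38, 27/38) is indeed a critical point.
The Hessian of F is constant: H = [[10, -2], [-2, 8]].
det(H) = 10·8 − (-2)² = 76.
det(H) > 0 and tr(H) = 18 > 0, so H is positive definite and the point is a local minimum.

local minimum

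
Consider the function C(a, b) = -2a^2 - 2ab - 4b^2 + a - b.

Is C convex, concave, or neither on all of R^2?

concave

C is quadratic, so its Hessian is the constant matrix H = [[-4, -2], [-2, -8]].
det(H) = 28, tr(H) = -12.
det(H) > 0 and tr(H) < 0, so H is negative definite everywhere: concave.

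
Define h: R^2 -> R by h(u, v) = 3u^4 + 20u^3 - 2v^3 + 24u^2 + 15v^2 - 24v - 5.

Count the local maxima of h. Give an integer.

h separates as a function of u plus a function of v, so ∇h=0 decouples.
∂h/∂u = 12u(u + 1)(u + 4) = 0 at u ∈ {-4, -1, 0}; ∂h/∂v = -6(v - 4)(v - 1) = 0 at v ∈ {1, 4}.
The Hessian is diagonal: diag(h_uu, h_vv). Second derivatives: h_uu(-4)=144, h_uu(-1)=-36, h_uu(0)=48; h_vv(1)=18, h_vv(4)=-18.
Local maxima occur where both diagonal entries negative: (-1, 4). Count: 1.

1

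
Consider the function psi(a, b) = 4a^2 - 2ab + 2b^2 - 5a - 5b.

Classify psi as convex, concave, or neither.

psi is quadratic, so its Hessian is the constant matrix H = [[8, -2], [-2, 4]].
det(H) = 28, tr(H) = 12.
det(H) > 0 and tr(H) > 0, so H is positive definite everywhere: convex.

convex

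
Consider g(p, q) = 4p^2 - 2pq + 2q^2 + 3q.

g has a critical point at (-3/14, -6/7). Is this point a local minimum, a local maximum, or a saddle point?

The Hessian of g is constant: H = [[8, -2], [-2, 4]].
det(H) = 8·4 − (-2)² = 28.
det(H) > 0 and tr(H) = 12 > 0, so H is positive definite and the point is a local minimum.

local minimum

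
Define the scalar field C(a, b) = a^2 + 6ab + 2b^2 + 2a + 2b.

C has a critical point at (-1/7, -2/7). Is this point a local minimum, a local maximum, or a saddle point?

saddle point

The Hessian of C is constant: H = [[2, 6], [6, 4]].
det(H) = 2·4 − 6² = -28.
Since det(H) < 0, H is indefinite and the critical point is a saddle point.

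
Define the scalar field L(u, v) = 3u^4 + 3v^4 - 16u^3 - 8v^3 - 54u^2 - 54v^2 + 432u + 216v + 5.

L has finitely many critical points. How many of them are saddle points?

4

L separates as a function of u plus a function of v, so ∇L=0 decouples.
∂L/∂u = 12(u - 4)(u - 3)(u + 3) = 0 at u ∈ {-3, 3, 4}; ∂L/∂v = 12(v - 3)(v - 2)(v + 3) = 0 at v ∈ {-3, 2, 3}.
The Hessian is diagonal: diag(L_uu, L_vv). Second derivatives: L_uu(-3)=504, L_uu(3)=-72, L_uu(4)=84; L_vv(-3)=360, L_vv(2)=-60, L_vv(3)=72.
Saddle points occur where the two diagonal entries have opposite signs: (-3, 2), (3, -3), (3, 3), (4, 2). Count: 4.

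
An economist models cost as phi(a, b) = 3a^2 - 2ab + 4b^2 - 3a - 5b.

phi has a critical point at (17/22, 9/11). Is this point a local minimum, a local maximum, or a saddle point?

local minimum

The Hessian of phi is constant: H = [[6, -2], [-2, 8]].
det(H) = 6·8 − (-2)² = 44.
det(H) > 0 and tr(H) = 14 > 0, so H is positive definite and the point is a local minimum.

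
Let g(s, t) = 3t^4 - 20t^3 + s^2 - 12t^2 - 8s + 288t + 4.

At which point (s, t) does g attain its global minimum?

(4, -2)

g(s,t) separates as P(s) + Q(t) + 4, so its minimum is min P + min Q + 4.
P'(s) = 2s - 8 vanishes at s ∈ {4}; Q'(t) = 12(t - 4)(t - 3)(t + 2) vanishes at t ∈ {-2, 3, 4}.
Local minima of P (where P''>0): P(4)=-16. Local minima of Q: Q(-2)=-416, Q(4)=448.
So the global minimum of g is P(4) + Q(-2) + 4 = -16 − 416 + 4 = -428, attained at (4, -2).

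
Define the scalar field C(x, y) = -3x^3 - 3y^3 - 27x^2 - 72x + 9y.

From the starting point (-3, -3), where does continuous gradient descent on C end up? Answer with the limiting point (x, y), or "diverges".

(-4, -1)

C is separable, so gradient descent decouples: x follows -∂C/∂x, y follows -∂C/∂y.
∂C/∂x = -9(x + 2)(x + 4); at x=-3 this is 9, so x decreases.
∂C/∂y = -9(y - 1)(y + 1); at y=-3 this is -72, so y increases.
x converges to its nearest critical value -4 (a local min of the x-part); y converges to -1. The iterate converges to (-4, -1).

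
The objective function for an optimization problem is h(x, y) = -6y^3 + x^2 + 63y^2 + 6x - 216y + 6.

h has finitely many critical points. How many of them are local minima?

h separates as a function of x plus a function of y, so ∇h=0 decouples.
∂h/∂x = 2(x + 3) = 0 at x ∈ {-3}; ∂h/∂y = -18(y - 4)(y - 3) = 0 at y ∈ {3, 4}.
The Hessian is diagonal: diag(h_xx, h_yy). Second derivatives: h_xx(-3)=2; h_yy(3)=18, h_yy(4)=-18.
Local minima occur where both diagonal entries positive: (-3, 3). Count: 1.

1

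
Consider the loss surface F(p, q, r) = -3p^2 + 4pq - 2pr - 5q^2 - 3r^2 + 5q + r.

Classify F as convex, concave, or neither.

concave

F is quadratic, so its Hessian is the constant matrix H = [[-6, 4, -2], [4, -10, 0], [-2, 0, -6]].
Leading principal minors: -6, 44, -224.
Signs alternate −, +, − ⇒ H ≺ 0 ⇒ concave.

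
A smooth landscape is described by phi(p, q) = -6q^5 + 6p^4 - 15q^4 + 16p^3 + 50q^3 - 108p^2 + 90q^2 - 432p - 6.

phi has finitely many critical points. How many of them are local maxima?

2

phi separates as a function of p plus a function of q, so ∇phi=0 decouples.
∂phi/∂p = 24(p - 3)(p + 2)(p + 3) = 0 at p ∈ {-3, -2, 3}; ∂phi/∂q = -30q(q - 2)(q + 1)(q + 3) = 0 at q ∈ {-3, -1, 0, 2}.
The Hessian is diagonal: diag(phi_pp, phi_qq). Second derivatives: phi_pp(-3)=144, phi_pp(-2)=-120, phi_pp(3)=720; phi_qq(-3)=900, phi_qq(-1)=-180, phi_qq(0)=180, phi_qq(2)=-900.
Local maxima occur where both diagonal entries negative: (-2, -1), (-2, 2). Count: 2.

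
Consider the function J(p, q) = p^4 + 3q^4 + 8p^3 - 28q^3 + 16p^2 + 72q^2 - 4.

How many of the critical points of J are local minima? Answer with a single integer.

J separates as a function of p plus a function of q, so ∇J=0 decouples.
∂J/∂p = 4p(p + 2)(p + 4) = 0 at p ∈ {-4, -2, 0}; ∂J/∂q = 12q(q - 4)(q - 3) = 0 at q ∈ {0, 3, 4}.
The Hessian is diagonal: diag(J_pp, J_qq). Second derivatives: J_pp(-4)=32, J_pp(-2)=-16, J_pp(0)=32; J_qq(0)=144, J_qq(3)=-36, J_qq(4)=48.
Local minima occur where both diagonal entries positive: (-4, 0), (-4, 4), (0, 0), (0, 4). Count: 4.

4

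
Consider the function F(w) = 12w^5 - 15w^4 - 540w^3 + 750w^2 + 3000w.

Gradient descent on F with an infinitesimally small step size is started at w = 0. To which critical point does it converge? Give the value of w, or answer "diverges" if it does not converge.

-1

F'(w) = 60(w - 5)(w - 2)(w + 1)(w + 5), so F'(0) = 3000.
Gradient descent moves in the -F' direction, i.e. w is decreasing.
The nearest critical point in that direction is w = -1, where F'' = 4320 > 0 (a local minimum). The iterate converges there.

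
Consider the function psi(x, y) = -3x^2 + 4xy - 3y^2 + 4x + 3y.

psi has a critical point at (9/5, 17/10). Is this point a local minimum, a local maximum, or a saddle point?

The Hessian of psi is constant: H = [[-6, 4], [4, -6]].
det(H) = (-6)·(-6) − 4² = 20.
det(H) > 0 and tr(H) = -12 < 0, so H is negative definite and the point is a local maximum.

local maximum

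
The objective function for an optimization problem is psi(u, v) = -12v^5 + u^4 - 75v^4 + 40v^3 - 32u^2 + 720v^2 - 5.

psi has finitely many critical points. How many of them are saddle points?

6

psi separates as a function of u plus a function of v, so ∇psi=0 decouples.
∂psi/∂u = 4u(u - 4)(u + 4) = 0 at u ∈ {-4, 0, 4}; ∂psi/∂v = -60v(v - 2)(v + 3)(v + 4) = 0 at v ∈ {-4, -3, 0, 2}.
The Hessian is diagonal: diag(psi_uu, psi_vv). Second derivatives: psi_uu(-4)=128, psi_uu(0)=-64, psi_uu(4)=128; psi_vv(-4)=1440, psi_vv(-3)=-900, psi_vv(0)=1440, psi_vv(2)=-3600.
Saddle points occur where the two diagonal entries have opposite signs: (-4, -3), (-4, 2), (0, -4), (0, 0), (4, -3), (4, 2). Count: 6.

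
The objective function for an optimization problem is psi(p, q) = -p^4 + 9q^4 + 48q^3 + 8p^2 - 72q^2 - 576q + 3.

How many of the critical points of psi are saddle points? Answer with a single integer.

psi separates as a function of p plus a function of q, so ∇psi=0 decouples.
∂psi/∂p = -4p(p - 2)(p + 2) = 0 at p ∈ {-2, 0, 2}; ∂psi/∂q = 36(q - 2)(q + 2)(q + 4) = 0 at q ∈ {-4, -2, 2}.
The Hessian is diagonal: diag(psi_pp, psi_qq). Second derivatives: psi_pp(-2)=-32, psi_pp(0)=16, psi_pp(2)=-32; psi_qq(-4)=432, psi_qq(-2)=-288, psi_qq(2)=864.
Saddle points occur where the two diagonal entries have opposite signs: (-2, -4), (-2, 2), (0, -2), (2, -4), (2, 2). Count: 5.

5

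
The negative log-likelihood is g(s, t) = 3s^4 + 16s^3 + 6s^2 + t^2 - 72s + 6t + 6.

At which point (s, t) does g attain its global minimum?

g(s,t) separates as P(s) + Q(t) + 6, so its minimum is min P + min Q + 6.
P'(s) = 12(s - 1)(s + 2)(s + 3) vanishes at s ∈ {-3, -2, 1}; Q'(t) = 2(t + 3) vanishes at t ∈ {-3}.
Local minima of P (where P''>0): P(-3)=81, P(1)=-47. Local minima of Q: Q(-3)=-9.
So the global minimum of g is P(1) + Q(-3) + 6 = -47 − 9 + 6 = -50, attained at (1, -3).

(1, -3)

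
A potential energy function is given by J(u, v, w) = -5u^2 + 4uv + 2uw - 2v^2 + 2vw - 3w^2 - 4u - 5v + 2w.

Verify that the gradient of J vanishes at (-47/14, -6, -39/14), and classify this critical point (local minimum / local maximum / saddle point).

local maximum

∇J = (-10u + 4v + 2w - 4, 4u - 4v + 2w - 5, 2u + 2v - 6w + 2); substituting (-47/14, -6, -39/14) gives ∇J = (0, 0, 0), so (-47/14, -6, -39/14) is indeed a critical point.
The Hessian is constant: H = [[-10, 4, 2], [4, -4, 2], [2, 2, -6]].
Leading principal minors: Δ₁ = -10, Δ₂ = 24, Δ₃ = -56.
The minors alternate sign starting negative (−, +, −), so H is negative definite: a local maximum.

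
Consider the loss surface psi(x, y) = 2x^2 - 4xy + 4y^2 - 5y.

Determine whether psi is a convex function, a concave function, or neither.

convex

psi is quadratic, so its Hessian is the constant matrix H = [[4, -4], [-4, 8]].
det(H) = 16, tr(H) = 12.
det(H) > 0 and tr(H) > 0, so H is positive definite everywhere: convex.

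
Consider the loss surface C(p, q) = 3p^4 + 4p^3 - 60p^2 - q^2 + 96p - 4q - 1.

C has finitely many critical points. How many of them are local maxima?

C separates as a function of p plus a function of q, so ∇C=0 decouples.
∂C/∂p = 12(p - 2)(p - 1)(p + 4) = 0 at p ∈ {-4, 1, 2}; ∂C/∂q = -2(q + 2) = 0 at q ∈ {-2}.
The Hessian is diagonal: diag(C_pp, C_qq). Second derivatives: C_pp(-4)=360, C_pp(1)=-60, C_pp(2)=72; C_qq(-2)=-2.
Local maxima occur where both diagonal entries negative: (1, -2). Count: 1.

1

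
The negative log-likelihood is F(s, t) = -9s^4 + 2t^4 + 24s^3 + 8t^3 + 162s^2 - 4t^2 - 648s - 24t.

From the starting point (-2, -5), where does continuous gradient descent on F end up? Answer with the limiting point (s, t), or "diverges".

(2, -3)

F is separable, so gradient descent decouples: s follows -∂F/∂s, t follows -∂F/∂t.
∂F/∂s = -36(s - 3)(s - 2)(s + 3); at s=-2 this is -720, so s increases.
∂F/∂t = 8(t - 1)(t + 1)(t + 3); at t=-5 this is -384, so t increases.
s converges to its nearest critical value 2 (a local min of the s-part); t converges to -3. The iterate converges to (2, -3).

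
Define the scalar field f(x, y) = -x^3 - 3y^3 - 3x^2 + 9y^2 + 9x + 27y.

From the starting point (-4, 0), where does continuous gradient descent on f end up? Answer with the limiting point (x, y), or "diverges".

(-3, -1)

f is separable, so gradient descent decouples: x follows -∂f/∂x, y follows -∂f/∂y.
∂f/∂x = -3(x - 1)(x + 3); at x=-4 this is -15, so x increases.
∂f/∂y = -9(y - 3)(y + 1); at y=0 this is 27, so y decreases.
x converges to its nearest critical value -3 (a local min of the x-part); y converges to -1. The iterate converges to (-3, -1).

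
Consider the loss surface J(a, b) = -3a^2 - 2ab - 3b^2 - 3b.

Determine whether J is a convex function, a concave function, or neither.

concave

J is quadratic, so its Hessian is the constant matrix H = [[-6, -2], [-2, -6]].
det(H) = 32, tr(H) = -12.
det(H) > 0 and tr(H) < 0, so H is negative definite everywhere: concave.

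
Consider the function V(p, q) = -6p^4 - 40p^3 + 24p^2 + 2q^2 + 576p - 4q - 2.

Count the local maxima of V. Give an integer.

V separates as a function of p plus a function of q, so ∇V=0 decouples.
∂V/∂p = -24(p - 2)(p + 3)(p + 4) = 0 at p ∈ {-4, -3, 2}; ∂V/∂q = 4(q - 1) = 0 at q ∈ {1}.
The Hessian is diagonal: diag(V_pp, V_qq). Second derivatives: V_pp(-4)=-144, V_pp(-3)=120, V_pp(2)=-720; V_qq(1)=4.
Local maxima occur where both diagonal entries negative: none. Count: 0.

0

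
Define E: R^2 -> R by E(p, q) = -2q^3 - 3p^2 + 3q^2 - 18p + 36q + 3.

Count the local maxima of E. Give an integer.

E separates as a function of p plus a function of q, so ∇E=0 decouples.
∂E/∂p = -6(p + 3) = 0 at p ∈ {-3}; ∂E/∂q = -6(q - 3)(q + 2) = 0 at q ∈ {-2, 3}.
The Hessian is diagonal: diag(E_pp, E_qq). Second derivatives: E_pp(-3)=-6; E_qq(-2)=30, E_qq(3)=-30.
Local maxima occur where both diagonal entries negative: (-3, 3). Count: 1.

1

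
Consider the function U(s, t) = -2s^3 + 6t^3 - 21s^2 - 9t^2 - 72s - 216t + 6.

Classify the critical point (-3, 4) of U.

The mixed partial ∂²U/∂s∂t is 0, so the Hessian at any point is diag(U_ss, U_tt) = diag(-6(2s + 7), 18(2t - 1)).
At (-3, 4): H = diag(-6, 126).
The eigenvalues have opposite signs, so H is indefinite: a saddle point.

saddle point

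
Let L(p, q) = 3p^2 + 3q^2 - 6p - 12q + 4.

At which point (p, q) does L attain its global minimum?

(1, 2)

L(p,q) separates as A(p) + B(q) + 4, so its minimum is min A + min B + 4.
A'(p) = 6p - 6 vanishes at p ∈ {1}; B'(q) = 6q - 12 vanishes at q ∈ {2}.
Local minima of A (where A''>0): A(1)=-3. Local minima of B: B(2)=-12.
So the global minimum of L is A(1) + B(2) + 4 = -3 − 12 + 4 = -11, attained at (1, 2).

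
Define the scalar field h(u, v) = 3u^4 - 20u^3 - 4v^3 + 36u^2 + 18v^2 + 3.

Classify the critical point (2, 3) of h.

The mixed partial ∂²h/∂u∂v is 0, so the Hessian at any point is diag(h_uu, h_vv) = diag(12(3u^2 - 10u + 6), 12(-2v + 3)).
At (2, 3): H = diag(-24, -36).
Both eigenvalues are negative, so H is negative definite: a local maximum.

local maximum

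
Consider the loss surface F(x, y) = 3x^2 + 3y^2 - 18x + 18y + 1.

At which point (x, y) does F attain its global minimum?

(3, -3)

F(x,y) separates as P(x) + Q(y) + 1, so its minimum is min P + min Q + 1.
P'(x) = 6x - 18 vanishes at x ∈ {3}; Q'(y) = 6y + 18 vanishes at y ∈ {-3}.
Local minima of P (where P''>0): P(3)=-27. Local minima of Q: Q(-3)=-27.
So the global minimum of F is P(3) + Q(-3) + 1 = -27 − 27 + 1 = -53, attained at (3, -3).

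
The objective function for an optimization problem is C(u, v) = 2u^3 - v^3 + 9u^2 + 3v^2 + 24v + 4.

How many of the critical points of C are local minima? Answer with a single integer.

C separates as a function of u plus a function of v, so ∇C=0 decouples.
∂C/∂u = 6u(u + 3) = 0 at u ∈ {-3, 0}; ∂C/∂v = -3(v - 4)(v + 2) = 0 at v ∈ {-2, 4}.
The Hessian is diagonal: diag(C_uu, C_vv). Second derivatives: C_uu(-3)=-18, C_uu(0)=18; C_vv(-2)=18, C_vv(4)=-18.
Local minima occur where both diagonal entries positive: (0, -2). Count: 1.

1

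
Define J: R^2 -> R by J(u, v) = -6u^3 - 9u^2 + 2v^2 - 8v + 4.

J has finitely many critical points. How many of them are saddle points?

1

J separates as a function of u plus a function of v, so ∇J=0 decouples.
∂J/∂u = -18u(u + 1) = 0 at u ∈ {-1, 0}; ∂J/∂v = 4(v - 2) = 0 at v ∈ {2}.
The Hessian is diagonal: diag(J_uu, J_vv). Second derivatives: J_uu(-1)=18, J_uu(0)=-18; J_vv(2)=4.
Saddle points occur where the two diagonal entries have opposite signs: (0, 2). Count: 1.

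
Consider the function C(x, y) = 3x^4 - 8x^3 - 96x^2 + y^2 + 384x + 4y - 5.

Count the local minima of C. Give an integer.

C separates as a function of x plus a function of y, so ∇C=0 decouples.
∂C/∂x = 12(x - 4)(x - 2)(x + 4) = 0 at x ∈ {-4, 2, 4}; ∂C/∂y = 2(y + 2) = 0 at y ∈ {-2}.
The Hessian is diagonal: diag(C_xx, C_yy). Second derivatives: C_xx(-4)=576, C_xx(2)=-144, C_xx(4)=192; C_yy(-2)=2.
Local minima occur where both diagonal entries positive: (-4, -2), (4, -2). Count: 2.

2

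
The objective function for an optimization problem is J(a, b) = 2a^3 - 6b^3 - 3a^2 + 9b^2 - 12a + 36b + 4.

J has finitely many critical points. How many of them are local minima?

J separates as a function of a plus a function of b, so ∇J=0 decouples.
∂J/∂a = 6(a - 2)(a + 1) = 0 at a ∈ {-1, 2}; ∂J/∂b = -18(b - 2)(b + 1) = 0 at b ∈ {-1, 2}.
The Hessian is diagonal: diag(J_aa, J_bb). Second derivatives: J_aa(-1)=-18, J_aa(2)=18; J_bb(-1)=54, J_bb(2)=-54.
Local minima occur where both diagonal entries positive: (2, -1). Count: 1.

1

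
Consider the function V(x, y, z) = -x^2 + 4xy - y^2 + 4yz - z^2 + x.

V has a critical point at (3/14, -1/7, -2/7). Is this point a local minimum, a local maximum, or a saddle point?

The Hessian is constant: H = [[-2, 4, 0], [4, -2, 4], [0, 4, -2]].
Leading principal minors: Δ₁ = -2, Δ₂ = -12, Δ₃ = 56.
The minors fit neither the all-positive nor the alternating-sign pattern, so H is indefinite: a saddle point.

saddle point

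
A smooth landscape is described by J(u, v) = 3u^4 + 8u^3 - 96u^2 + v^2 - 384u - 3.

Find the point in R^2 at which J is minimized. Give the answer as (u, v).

J(u,v) separates as P(u) + Q(v) − 3, so its minimum is min P + min Q − 3.
P'(u) = 12(u - 4)(u + 2)(u + 4) vanishes at u ∈ {-4, -2, 4}; Q'(v) = 2v vanishes at v ∈ {0}.
Local minima of P (where P''>0): P(-4)=256, P(4)=-1792. Local minima of Q: Q(0)=0.
So the global minimum of J is P(4) + Q(0) − 3 = -1792 + 0 − 3 = -1795, attained at (4, 0).

(4, 0)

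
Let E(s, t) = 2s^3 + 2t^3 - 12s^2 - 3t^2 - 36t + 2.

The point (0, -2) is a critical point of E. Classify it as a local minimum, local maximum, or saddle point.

local maximum

The mixed partial ∂²E/∂s∂t is 0, so the Hessian at any point is diag(E_ss, E_tt) = diag(12(s - 2), 6(2t - 1)).
At (0, -2): H = diag(-24, -30).
Both eigenvalues are negative, so H is negative definite: a local maximum.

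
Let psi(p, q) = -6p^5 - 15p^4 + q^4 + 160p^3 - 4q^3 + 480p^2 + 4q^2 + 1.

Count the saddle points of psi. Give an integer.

6

psi separates as a function of p plus a function of q, so ∇psi=0 decouples.
∂psi/∂p = -30p(p - 4)(p + 2)(p + 4) = 0 at p ∈ {-4, -2, 0, 4}; ∂psi/∂q = 4q(q - 2)(q - 1) = 0 at q ∈ {0, 1, 2}.
The Hessian is diagonal: diag(psi_pp, psi_qq). Second derivatives: psi_pp(-4)=1920, psi_pp(-2)=-720, psi_pp(0)=960, psi_pp(4)=-5760; psi_qq(0)=8, psi_qq(1)=-4, psi_qq(2)=8.
Saddle points occur where the two diagonal entries have opposite signs: (-4, 1), (-2, 0), (-2, 2), (0, 1), (4, 0), (4, 2). Count: 6.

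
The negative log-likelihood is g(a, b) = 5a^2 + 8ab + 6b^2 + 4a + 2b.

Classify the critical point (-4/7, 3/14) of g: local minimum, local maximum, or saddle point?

local minimum

The Hessian of g is constant: H = [[10, 8], [8, 12]].
det(H) = 10·12 − 8² = 56.
det(H) > 0 and tr(H) = 22 > 0, so H is positive definite and the point is a local minimum.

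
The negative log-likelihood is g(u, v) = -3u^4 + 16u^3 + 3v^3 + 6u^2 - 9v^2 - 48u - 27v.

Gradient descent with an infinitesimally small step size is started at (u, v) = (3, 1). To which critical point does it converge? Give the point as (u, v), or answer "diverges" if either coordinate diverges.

(1, 3)

g is separable, so gradient descent decouples: u follows -∂g/∂u, v follows -∂g/∂v.
∂g/∂u = -12(u - 4)(u - 1)(u + 1); at u=3 this is 96, so u decreases.
∂g/∂v = 9(v - 3)(v + 1); at v=1 this is -36, so v increases.
u converges to its nearest critical value 1 (a local min of the u-part); v converges to 3. The iterate converges to (1, 3).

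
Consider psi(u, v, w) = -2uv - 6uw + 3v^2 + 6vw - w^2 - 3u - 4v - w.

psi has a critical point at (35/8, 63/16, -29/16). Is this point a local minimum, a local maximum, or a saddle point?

The Hessian is constant: H = [[0, -2, -6], [-2, 6, 6], [-6, 6, -2]].
Leading principal minors: Δ₁ = 0, Δ₂ = -4, Δ₃ = -64.
The minors fit neither the all-positive nor the alternating-sign pattern, so H is indefinite: a saddle point.

saddle point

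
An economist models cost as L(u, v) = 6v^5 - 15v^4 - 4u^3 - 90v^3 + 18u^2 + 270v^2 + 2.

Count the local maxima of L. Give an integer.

2

L separates as a function of u plus a function of v, so ∇L=0 decouples.
∂L/∂u = -12u(u - 3) = 0 at u ∈ {0, 3}; ∂L/∂v = 30v(v - 3)(v - 2)(v + 3) = 0 at v ∈ {-3, 0, 2, 3}.
The Hessian is diagonal: diag(L_uu, L_vv). Second derivatives: L_uu(0)=36, L_uu(3)=-36; L_vv(-3)=-2700, L_vv(0)=540, L_vv(2)=-300, L_vv(3)=540.
Local maxima occur where both diagonal entries negative: (3, -3), (3, 2). Count: 2.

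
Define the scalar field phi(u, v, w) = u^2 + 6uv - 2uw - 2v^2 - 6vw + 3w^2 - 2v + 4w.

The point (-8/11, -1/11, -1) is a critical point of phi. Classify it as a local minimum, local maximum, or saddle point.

saddle point

The Hessian is constant: H = [[2, 6, -2], [6, -4, -6], [-2, -6, 6]].
Leading principal minors: Δ₁ = 2, Δ₂ = -44, Δ₃ = -176.
The minors fit neither the all-positive nor the alternating-sign pattern, so H is indefinite: a saddle point.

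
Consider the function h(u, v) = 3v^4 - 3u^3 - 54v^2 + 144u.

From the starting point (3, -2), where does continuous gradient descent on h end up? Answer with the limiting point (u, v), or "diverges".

(-4, -3)

h is separable, so gradient descent decouples: u follows -∂h/∂u, v follows -∂h/∂v.
∂h/∂u = -9(u - 4)(u + 4); at u=3 this is 63, so u decreases.
∂h/∂v = 12v(v - 3)(v + 3); at v=-2 this is 120, so v decreases.
u converges to its nearest critical value -4 (a local min of the u-part); v converges to -3. The iterate converges to (-4, -3).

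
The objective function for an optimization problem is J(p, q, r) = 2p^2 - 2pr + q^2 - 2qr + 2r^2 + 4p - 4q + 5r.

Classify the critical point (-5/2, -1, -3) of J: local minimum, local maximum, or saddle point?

The Hessian is constant: H = [[4, 0, -2], [0, 2, -2], [-2, -2, 4]].
Leading principal minors: Δ₁ = 4, Δ₂ = 8, Δ₃ = 8.
All leading minors are positive, so H is positive definite: a local minimum.

local minimum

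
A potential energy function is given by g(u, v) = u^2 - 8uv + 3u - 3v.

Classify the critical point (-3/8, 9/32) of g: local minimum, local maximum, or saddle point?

saddle point

The Hessian of g is constant: H = [[2, -8], [-8, 0]].
det(H) = 2·0 − (-8)² = -64.
Since det(H) < 0, H is indefinite and the critical point is a saddle point.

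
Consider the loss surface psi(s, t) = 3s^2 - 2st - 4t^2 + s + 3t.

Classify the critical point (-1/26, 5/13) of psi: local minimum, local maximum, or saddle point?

saddle point

The Hessian of psi is constant: H = [[6, -2], [-2, -8]].
det(H) = 6·(-8) − (-2)² = -52.
Since det(H) < 0, H is indefinite and the critical point is a saddle point.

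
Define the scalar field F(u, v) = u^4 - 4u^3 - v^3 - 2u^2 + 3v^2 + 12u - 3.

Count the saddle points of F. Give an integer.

3

F separates as a function of u plus a function of v, so ∇F=0 decouples.
∂F/∂u = 4(u - 3)(u - 1)(u + 1) = 0 at u ∈ {-1, 1, 3}; ∂F/∂v = -3v(v - 2) = 0 at v ∈ {0, 2}.
The Hessian is diagonal: diag(F_uu, F_vv). Second derivatives: F_uu(-1)=32, F_uu(1)=-16, F_uu(3)=32; F_vv(0)=6, F_vv(2)=-6.
Saddle points occur where the two diagonal entries have opposite signs: (-1, 2), (1, 0), (3, 2). Count: 3.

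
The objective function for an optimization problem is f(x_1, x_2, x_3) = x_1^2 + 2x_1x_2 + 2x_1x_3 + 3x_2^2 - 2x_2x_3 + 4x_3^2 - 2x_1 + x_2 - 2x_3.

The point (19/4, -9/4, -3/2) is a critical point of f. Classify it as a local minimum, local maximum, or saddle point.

The Hessian is constant: H = [[2, 2, 2], [2, 6, -2], [2, -2, 8]].
Leading principal minors: Δ₁ = 2, Δ₂ = 8, Δ₃ = 16.
All leading minors are positive, so H is positive definite: a local minimum.

local minimum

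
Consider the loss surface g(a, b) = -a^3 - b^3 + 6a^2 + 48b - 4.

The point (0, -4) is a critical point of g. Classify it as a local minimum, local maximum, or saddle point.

local minimum

The mixed partial ∂²g/∂a∂b is 0, so the Hessian at any point is diag(g_aa, g_bb) = diag(6(-a + 2), -6b).
At (0, -4): H = diag(12, 24).
Both eigenvalues are positive, so H is positive definite: a local minimum.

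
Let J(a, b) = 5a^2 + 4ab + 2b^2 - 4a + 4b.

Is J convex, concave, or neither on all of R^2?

convex

J is quadratic, so its Hessian is the constant matrix H = [[10, 4], [4, 4]].
det(H) = 24, tr(H) = 14.
det(H) > 0 and tr(H) > 0, so H is positive definite everywhere: convex.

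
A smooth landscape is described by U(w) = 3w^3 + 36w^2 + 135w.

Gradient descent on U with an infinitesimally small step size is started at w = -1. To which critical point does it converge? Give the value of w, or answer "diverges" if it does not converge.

-3

U'(w) = 9(w + 3)(w + 5), so U'(-1) = 72.
Gradient descent moves in the -U' direction, i.e. w is decreasing.
The nearest critical point in that direction is w = -3, where U'' = 18 > 0 (a local minimum). The iterate converges there.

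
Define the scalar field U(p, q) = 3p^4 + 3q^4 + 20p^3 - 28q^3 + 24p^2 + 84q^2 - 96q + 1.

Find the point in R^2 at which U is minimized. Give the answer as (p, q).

(-4, 4)

U(p,q) separates as A(p) + B(q) + 1, so its minimum is min A + min B + 1.
A'(p) = 12p(p + 1)(p + 4) vanishes at p ∈ {-4, -1, 0}; B'(q) = 12(q - 4)(q - 2)(q - 1) vanishes at q ∈ {1, 2, 4}.
Local minima of A (where A''>0): A(-4)=-128, A(0)=0. Local minima of B: B(1)=-37, B(4)=-64.
So the global minimum of U is A(-4) + B(4) + 1 = -128 − 64 + 1 = -191, attained at (-4, 4).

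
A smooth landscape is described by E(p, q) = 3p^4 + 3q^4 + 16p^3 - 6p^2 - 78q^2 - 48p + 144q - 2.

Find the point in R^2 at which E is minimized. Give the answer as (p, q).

(-4, -4)

E(p,q) separates as A(p) + B(q) − 2, so its minimum is min A + min B − 2.
A'(p) = 12(p - 1)(p + 1)(p + 4) vanishes at p ∈ {-4, -1, 1}; B'(q) = 12(q - 3)(q - 1)(q + 4) vanishes at q ∈ {-4, 1, 3}.
Local minima of A (where A''>0): A(-4)=-160, A(1)=-35. Local minima of B: B(-4)=-1056, B(3)=-27.
So the global minimum of E is A(-4) + B(-4) − 2 = -160 − 1056 − 2 = -1218, attained at (-4, -4).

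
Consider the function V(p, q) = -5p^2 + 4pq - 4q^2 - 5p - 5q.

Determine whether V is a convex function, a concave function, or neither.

V is quadratic, so its Hessian is the constant matrix H = [[-10, 4], [4, -8]].
det(H) = 64, tr(H) = -18.
det(H) > 0 and tr(H) < 0, so H is negative definite everywhere: concave.

concave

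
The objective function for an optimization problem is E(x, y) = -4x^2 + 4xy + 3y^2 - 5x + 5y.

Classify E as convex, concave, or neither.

E is quadratic, so its Hessian is the constant matrix H = [[-8, 4], [4, 6]].
det(H) = -64, tr(H) = -2.
det(H) < 0, so H is indefinite: neither convex nor concave.

neither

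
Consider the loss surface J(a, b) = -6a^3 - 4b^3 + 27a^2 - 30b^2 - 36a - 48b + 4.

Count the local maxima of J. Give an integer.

1

J separates as a function of a plus a function of b, so ∇J=0 decouples.
∂J/∂a = -18(a - 2)(a - 1) = 0 at a ∈ {1, 2}; ∂J/∂b = -12(b + 1)(b + 4) = 0 at b ∈ {-4, -1}.
The Hessian is diagonal: diag(J_aa, J_bb). Second derivatives: J_aa(1)=18, J_aa(2)=-18; J_bb(-4)=36, J_bb(-1)=-36.
Local maxima occur where both diagonal entries negative: (2, -1). Count: 1.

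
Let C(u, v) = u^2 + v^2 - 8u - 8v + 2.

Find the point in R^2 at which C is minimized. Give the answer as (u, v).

(4, 4)

C(u,v) separates as P(u) + Q(v) + 2, so its minimum is min P + min Q + 2.
P'(u) = 2u - 8 vanishes at u ∈ {4}; Q'(v) = 2v - 8 vanishes at v ∈ {4}.
Local minima of P (where P''>0): P(4)=-16. Local minima of Q: Q(4)=-16.
So the global minimum of C is P(4) + Q(4) + 2 = -16 − 16 + 2 = -30, attained at (4, 4).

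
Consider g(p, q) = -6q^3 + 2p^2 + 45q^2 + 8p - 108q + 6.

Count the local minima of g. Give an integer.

1

g separates as a function of p plus a function of q, so ∇g=0 decouples.
∂g/∂p = 4(p + 2) = 0 at p ∈ {-2}; ∂g/∂q = -18(q - 3)(q - 2) = 0 at q ∈ {2, 3}.
The Hessian is diagonal: diag(g_pp, g_qq). Second derivatives: g_pp(-2)=4; g_qq(2)=18, g_qq(3)=-18.
Local minima occur where both diagonal entries positive: (-2, 2). Count: 1.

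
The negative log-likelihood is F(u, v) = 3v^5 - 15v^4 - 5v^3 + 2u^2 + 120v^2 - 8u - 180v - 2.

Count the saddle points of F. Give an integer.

F separates as a function of u plus a function of v, so ∇F=0 decouples.
∂F/∂u = 4(u - 2) = 0 at u ∈ {2}; ∂F/∂v = 15(v - 3)(v - 2)(v - 1)(v + 2) = 0 at v ∈ {-2, 1, 2, 3}.
The Hessian is diagonal: diag(F_uu, F_vv). Second derivatives: F_uu(2)=4; F_vv(-2)=-900, F_vv(1)=90, F_vv(2)=-60, F_vv(3)=150.
Saddle points occur where the two diagonal entries have opposite signs: (2, -2), (2, 2). Count: 2.

2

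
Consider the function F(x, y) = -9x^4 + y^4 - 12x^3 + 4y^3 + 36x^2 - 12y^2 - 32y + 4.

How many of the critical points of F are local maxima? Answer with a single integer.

2

F separates as a function of x plus a function of y, so ∇F=0 decouples.
∂F/∂x = -36x(x - 1)(x + 2) = 0 at x ∈ {-2, 0, 1}; ∂F/∂y = 4(y - 2)(y + 1)(y + 4) = 0 at y ∈ {-4, -1, 2}.
The Hessian is diagonal: diag(F_xx, F_yy). Second derivatives: F_xx(-2)=-216, F_xx(0)=72, F_xx(1)=-108; F_yy(-4)=72, F_yy(-1)=-36, F_yy(2)=72.
Local maxima occur where both diagonal entries negative: (-2, -1), (1, -1). Count: 2.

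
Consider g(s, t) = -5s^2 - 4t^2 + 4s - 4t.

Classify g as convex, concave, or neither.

concave

g is quadratic, so its Hessian is the constant matrix H = [[-10, 0], [0, -8]].
det(H) = 80, tr(H) = -18.
det(H) > 0 and tr(H) < 0, so H is negative definite everywhere: concave.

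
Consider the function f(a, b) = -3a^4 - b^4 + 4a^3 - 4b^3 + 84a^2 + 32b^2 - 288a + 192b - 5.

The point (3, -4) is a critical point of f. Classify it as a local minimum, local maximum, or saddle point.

The mixed partial ∂²f/∂a∂b is 0, so the Hessian at any point is diag(f_aa, f_bb) = diag(12(-3a^2 + 2a + 14), 4(-3b^2 - 6b + 16)).
At (3, -4): H = diag(-84, -32).
Both eigenvalues are negative, so H is negative definite: a local maximum.

local maximum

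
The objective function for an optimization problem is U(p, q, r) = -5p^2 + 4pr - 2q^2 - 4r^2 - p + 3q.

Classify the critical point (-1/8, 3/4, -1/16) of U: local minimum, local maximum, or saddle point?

The Hessian is constant: H = [[-10, 0, 4], [0, -4, 0], [4, 0, -8]].
Leading principal minors: Δ₁ = -10, Δ₂ = 40, Δ₃ = -256.
The minors alternate sign starting negative (−, +, −), so H is negative definite: a local maximum.

local maximum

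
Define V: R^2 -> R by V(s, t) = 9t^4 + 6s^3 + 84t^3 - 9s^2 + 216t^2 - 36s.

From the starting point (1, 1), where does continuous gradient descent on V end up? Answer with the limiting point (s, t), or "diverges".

V is separable, so gradient descent decouples: s follows -∂V/∂s, t follows -∂V/∂t.
∂V/∂s = 18(s - 2)(s + 1); at s=1 this is -36, so s increases.
∂V/∂t = 36t(t + 3)(t + 4); at t=1 this is 720, so t decreases.
s converges to its nearest critical value 2 (a local min of the s-part); t converges to 0. The iterate converges to (2, 0).

(2, 0)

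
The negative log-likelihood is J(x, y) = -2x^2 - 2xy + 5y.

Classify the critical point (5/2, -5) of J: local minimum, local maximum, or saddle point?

saddle point

The Hessian of J is constant: H = [[-4, -2], [-2, 0]].
det(H) = (-4)·0 − (-2)² = -4.
Since det(H) < 0, H is indefinite and the critical point is a saddle point.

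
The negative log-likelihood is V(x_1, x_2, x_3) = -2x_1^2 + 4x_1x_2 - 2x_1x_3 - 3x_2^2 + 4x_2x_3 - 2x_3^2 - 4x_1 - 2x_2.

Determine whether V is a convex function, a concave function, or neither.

concave

V is quadratic, so its Hessian is the constant matrix H = [[-4, 4, -2], [4, -6, 4], [-2, 4, -4]].
Leading principal minors: -4, 8, -8.
Signs alternate −, +, − ⇒ H ≺ 0 ⇒ concave.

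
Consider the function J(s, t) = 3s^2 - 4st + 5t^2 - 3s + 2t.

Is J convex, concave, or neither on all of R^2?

convex

J is quadratic, so its Hessian is the constant matrix H = [[6, -4], [-4, 10]].
det(H) = 44, tr(H) = 16.
det(H) > 0 and tr(H) > 0, so H is positive definite everywhere: convex.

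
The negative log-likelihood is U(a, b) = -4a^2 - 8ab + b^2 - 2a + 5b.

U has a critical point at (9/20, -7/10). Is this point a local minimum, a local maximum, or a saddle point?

saddle point

The Hessian of U is constant: H = [[-8, -8], [-8, 2]].
det(H) = (-8)·2 − (-8)² = -80.
Since det(H) < 0, H is indefinite and the critical point is a saddle point.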